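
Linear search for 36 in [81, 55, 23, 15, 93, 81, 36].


i=0: 81!=36
i=1: 55!=36
i=2: 23!=36
i=3: 15!=36
i=4: 93!=36
i=5: 81!=36
i=6: 36==36 found!

Found at 6, 7 comps


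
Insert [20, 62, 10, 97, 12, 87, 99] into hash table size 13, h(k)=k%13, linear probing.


Insert 20: h=7 -> slot 7
Insert 62: h=10 -> slot 10
Insert 10: h=10, 1 probes -> slot 11
Insert 97: h=6 -> slot 6
Insert 12: h=12 -> slot 12
Insert 87: h=9 -> slot 9
Insert 99: h=8 -> slot 8

Table: [None, None, None, None, None, None, 97, 20, 99, 87, 62, 10, 12]


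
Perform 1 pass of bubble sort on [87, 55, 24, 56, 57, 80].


Initial: [87, 55, 24, 56, 57, 80]
Pass 1: [55, 24, 56, 57, 80, 87] (5 swaps)

After 1 pass: [55, 24, 56, 57, 80, 87]


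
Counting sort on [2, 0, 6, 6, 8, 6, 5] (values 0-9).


Input: [2, 0, 6, 6, 8, 6, 5]
Counts: [1, 0, 1, 0, 0, 1, 3, 0, 1, 0]

Sorted: [0, 2, 5, 6, 6, 6, 8]


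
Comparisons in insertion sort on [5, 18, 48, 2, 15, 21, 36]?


Algorithm: insertion sort
Input: [5, 18, 48, 2, 15, 21, 36]
Sorted: [2, 5, 15, 18, 21, 36, 48]

12


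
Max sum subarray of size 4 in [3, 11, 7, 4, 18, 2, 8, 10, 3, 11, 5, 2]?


[0:4]: 25
[1:5]: 40
[2:6]: 31
[3:7]: 32
[4:8]: 38
[5:9]: 23
[6:10]: 32
[7:11]: 29
[8:12]: 21

Max: 40 at [1:5]


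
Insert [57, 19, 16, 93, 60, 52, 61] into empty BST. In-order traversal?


Insert 57: root
Insert 19: L from 57
Insert 16: L from 57 -> L from 19
Insert 93: R from 57
Insert 60: R from 57 -> L from 93
Insert 52: L from 57 -> R from 19
Insert 61: R from 57 -> L from 93 -> R from 60

In-order: [16, 19, 52, 57, 60, 61, 93]


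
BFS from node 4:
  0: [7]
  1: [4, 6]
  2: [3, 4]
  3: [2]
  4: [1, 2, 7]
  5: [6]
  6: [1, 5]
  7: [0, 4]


Visit 4, enqueue [1, 2, 7]
Visit 1, enqueue [6]
Visit 2, enqueue [3]
Visit 7, enqueue [0]
Visit 6, enqueue [5]
Visit 3, enqueue []
Visit 0, enqueue []
Visit 5, enqueue []

BFS order: [4, 1, 2, 7, 6, 3, 0, 5]


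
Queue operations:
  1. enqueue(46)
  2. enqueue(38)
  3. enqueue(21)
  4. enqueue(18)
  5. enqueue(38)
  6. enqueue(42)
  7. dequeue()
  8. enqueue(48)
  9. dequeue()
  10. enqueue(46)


enqueue(46) -> [46]
enqueue(38) -> [46, 38]
enqueue(21) -> [46, 38, 21]
enqueue(18) -> [46, 38, 21, 18]
enqueue(38) -> [46, 38, 21, 18, 38]
enqueue(42) -> [46, 38, 21, 18, 38, 42]
dequeue()->46, [38, 21, 18, 38, 42]
enqueue(48) -> [38, 21, 18, 38, 42, 48]
dequeue()->38, [21, 18, 38, 42, 48]
enqueue(46) -> [21, 18, 38, 42, 48, 46]

Final queue: [21, 18, 38, 42, 48, 46]


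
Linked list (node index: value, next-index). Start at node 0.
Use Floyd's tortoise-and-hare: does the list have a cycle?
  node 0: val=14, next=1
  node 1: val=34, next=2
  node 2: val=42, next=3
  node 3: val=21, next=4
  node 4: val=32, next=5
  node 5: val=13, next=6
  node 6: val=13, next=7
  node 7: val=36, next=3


Floyd's tortoise (slow, +1) and hare (fast, +2):
  init: slow=0, fast=0
  step 1: slow=1, fast=2
  step 2: slow=2, fast=4
  step 3: slow=3, fast=6
  step 4: slow=4, fast=3
  step 5: slow=5, fast=5
  slow == fast at node 5: cycle detected

Cycle: yes


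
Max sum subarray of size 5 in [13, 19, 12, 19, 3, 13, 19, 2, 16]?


[0:5]: 66
[1:6]: 66
[2:7]: 66
[3:8]: 56
[4:9]: 53

Max: 66 at [0:5]


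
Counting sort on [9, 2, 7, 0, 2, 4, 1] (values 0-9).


Input: [9, 2, 7, 0, 2, 4, 1]
Counts: [1, 1, 2, 0, 1, 0, 0, 1, 0, 1]

Sorted: [0, 1, 2, 2, 4, 7, 9]


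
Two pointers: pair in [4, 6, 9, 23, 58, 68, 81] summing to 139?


lo=0(4)+hi=6(81)=85
lo=1(6)+hi=6(81)=87
lo=2(9)+hi=6(81)=90
lo=3(23)+hi=6(81)=104
lo=4(58)+hi=6(81)=139

Yes: 58+81=139


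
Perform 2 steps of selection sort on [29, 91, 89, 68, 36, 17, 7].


Initial: [29, 91, 89, 68, 36, 17, 7]
Step 1: min=7 at 6
  Swap: [7, 91, 89, 68, 36, 17, 29]
Step 2: min=17 at 5
  Swap: [7, 17, 89, 68, 36, 91, 29]

After 2 steps: [7, 17, 89, 68, 36, 91, 29]


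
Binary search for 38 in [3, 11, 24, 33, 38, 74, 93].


Step 1: lo=0, hi=6, mid=3, val=33
Step 2: lo=4, hi=6, mid=5, val=74
Step 3: lo=4, hi=4, mid=4, val=38

Found at index 4


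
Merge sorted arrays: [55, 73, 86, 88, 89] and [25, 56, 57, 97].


Take 25 from B
Take 55 from A
Take 56 from B
Take 57 from B
Take 73 from A
Take 86 from A
Take 88 from A
Take 89 from A

Merged: [25, 55, 56, 57, 73, 86, 88, 89, 97]


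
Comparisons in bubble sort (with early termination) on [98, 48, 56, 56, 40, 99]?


Algorithm: bubble sort (with early termination)
Input: [98, 48, 56, 56, 40, 99]
Sorted: [40, 48, 56, 56, 98, 99]

15


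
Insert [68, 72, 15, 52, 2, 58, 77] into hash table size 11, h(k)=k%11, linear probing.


Insert 68: h=2 -> slot 2
Insert 72: h=6 -> slot 6
Insert 15: h=4 -> slot 4
Insert 52: h=8 -> slot 8
Insert 2: h=2, 1 probes -> slot 3
Insert 58: h=3, 2 probes -> slot 5
Insert 77: h=0 -> slot 0

Table: [77, None, 68, 2, 15, 58, 72, None, 52, None, None]


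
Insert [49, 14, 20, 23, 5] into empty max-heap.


Insert 49: [49]
Insert 14: [49, 14]
Insert 20: [49, 14, 20]
Insert 23: [49, 23, 20, 14]
Insert 5: [49, 23, 20, 14, 5]

Final heap: [49, 23, 20, 14, 5]


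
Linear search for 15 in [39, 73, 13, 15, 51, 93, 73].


i=0: 39!=15
i=1: 73!=15
i=2: 13!=15
i=3: 15==15 found!

Found at 3, 4 comps


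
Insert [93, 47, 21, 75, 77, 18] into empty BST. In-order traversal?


Insert 93: root
Insert 47: L from 93
Insert 21: L from 93 -> L from 47
Insert 75: L from 93 -> R from 47
Insert 77: L from 93 -> R from 47 -> R from 75
Insert 18: L from 93 -> L from 47 -> L from 21

In-order: [18, 21, 47, 75, 77, 93]


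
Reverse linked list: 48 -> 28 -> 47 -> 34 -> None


Step 1: curr=48, set curr.next=prev(None) | reversed so far: 48
Step 2: curr=28, set curr.next=prev(48) | reversed so far: 28 -> 48
Step 3: curr=47, set curr.next=prev(28) | reversed so far: 47 -> 28 -> 48
Step 4: curr=34, set curr.next=prev(47) | reversed so far: 34 -> 47 -> 28 -> 48

34 -> 47 -> 28 -> 48 -> None


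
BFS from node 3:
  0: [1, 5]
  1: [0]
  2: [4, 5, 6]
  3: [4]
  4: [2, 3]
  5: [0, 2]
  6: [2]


Visit 3, enqueue [4]
Visit 4, enqueue [2]
Visit 2, enqueue [5, 6]
Visit 5, enqueue [0]
Visit 6, enqueue []
Visit 0, enqueue [1]
Visit 1, enqueue []

BFS order: [3, 4, 2, 5, 6, 0, 1]


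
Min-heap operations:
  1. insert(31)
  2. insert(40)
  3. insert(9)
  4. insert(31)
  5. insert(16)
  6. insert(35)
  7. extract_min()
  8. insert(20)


insert(31) -> [31]
insert(40) -> [31, 40]
insert(9) -> [9, 40, 31]
insert(31) -> [9, 31, 31, 40]
insert(16) -> [9, 16, 31, 40, 31]
insert(35) -> [9, 16, 31, 40, 31, 35]
extract_min()->9, [16, 31, 31, 40, 35]
insert(20) -> [16, 31, 20, 40, 35, 31]

Final heap: [16, 31, 20, 40, 35, 31]


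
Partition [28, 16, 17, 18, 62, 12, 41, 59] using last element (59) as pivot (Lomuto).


Pivot: 59
  28 <= 59: advance i (no swap)
  16 <= 59: advance i (no swap)
  17 <= 59: advance i (no swap)
  18 <= 59: advance i (no swap)
  12 <= 59: swap -> [28, 16, 17, 18, 12, 62, 41, 59]
  41 <= 59: swap -> [28, 16, 17, 18, 12, 41, 62, 59]
Place pivot at 6: [28, 16, 17, 18, 12, 41, 59, 62]

Partitioned: [28, 16, 17, 18, 12, 41, 59, 62]


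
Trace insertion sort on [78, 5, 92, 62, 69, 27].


Initial: [78, 5, 92, 62, 69, 27]
Insert 5: [5, 78, 92, 62, 69, 27]
Insert 92: [5, 78, 92, 62, 69, 27]
Insert 62: [5, 62, 78, 92, 69, 27]
Insert 69: [5, 62, 69, 78, 92, 27]
Insert 27: [5, 27, 62, 69, 78, 92]

Sorted: [5, 27, 62, 69, 78, 92]


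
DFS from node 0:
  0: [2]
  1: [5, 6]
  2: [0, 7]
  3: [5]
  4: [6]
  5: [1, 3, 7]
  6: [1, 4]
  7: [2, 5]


Visit 0, push [2]
Visit 2, push [7]
Visit 7, push [5]
Visit 5, push [3, 1]
Visit 1, push [6]
Visit 6, push [4]
Visit 4, push []
Visit 3, push []

DFS order: [0, 2, 7, 5, 1, 6, 4, 3]


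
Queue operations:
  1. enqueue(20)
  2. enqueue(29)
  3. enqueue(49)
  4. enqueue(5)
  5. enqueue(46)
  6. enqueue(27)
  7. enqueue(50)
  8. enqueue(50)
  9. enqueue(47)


enqueue(20) -> [20]
enqueue(29) -> [20, 29]
enqueue(49) -> [20, 29, 49]
enqueue(5) -> [20, 29, 49, 5]
enqueue(46) -> [20, 29, 49, 5, 46]
enqueue(27) -> [20, 29, 49, 5, 46, 27]
enqueue(50) -> [20, 29, 49, 5, 46, 27, 50]
enqueue(50) -> [20, 29, 49, 5, 46, 27, 50, 50]
enqueue(47) -> [20, 29, 49, 5, 46, 27, 50, 50, 47]

Final queue: [20, 29, 49, 5, 46, 27, 50, 50, 47]


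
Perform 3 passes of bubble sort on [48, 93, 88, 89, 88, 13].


Initial: [48, 93, 88, 89, 88, 13]
Pass 1: [48, 88, 89, 88, 13, 93] (4 swaps)
Pass 2: [48, 88, 88, 13, 89, 93] (2 swaps)
Pass 3: [48, 88, 13, 88, 89, 93] (1 swaps)

After 3 passes: [48, 88, 13, 88, 89, 93]


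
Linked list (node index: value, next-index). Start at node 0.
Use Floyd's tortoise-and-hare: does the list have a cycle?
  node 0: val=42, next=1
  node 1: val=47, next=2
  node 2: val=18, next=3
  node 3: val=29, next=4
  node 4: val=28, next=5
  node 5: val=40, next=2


Floyd's tortoise (slow, +1) and hare (fast, +2):
  init: slow=0, fast=0
  step 1: slow=1, fast=2
  step 2: slow=2, fast=4
  step 3: slow=3, fast=2
  step 4: slow=4, fast=4
  slow == fast at node 4: cycle detected

Cycle: yes


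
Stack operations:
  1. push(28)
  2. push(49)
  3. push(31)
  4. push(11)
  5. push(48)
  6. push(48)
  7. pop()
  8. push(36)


push(28) -> [28]
push(49) -> [28, 49]
push(31) -> [28, 49, 31]
push(11) -> [28, 49, 31, 11]
push(48) -> [28, 49, 31, 11, 48]
push(48) -> [28, 49, 31, 11, 48, 48]
pop()->48, [28, 49, 31, 11, 48]
push(36) -> [28, 49, 31, 11, 48, 36]

Final stack: [28, 49, 31, 11, 48, 36]


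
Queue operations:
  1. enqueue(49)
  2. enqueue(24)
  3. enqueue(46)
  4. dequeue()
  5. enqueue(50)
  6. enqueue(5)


enqueue(49) -> [49]
enqueue(24) -> [49, 24]
enqueue(46) -> [49, 24, 46]
dequeue()->49, [24, 46]
enqueue(50) -> [24, 46, 50]
enqueue(5) -> [24, 46, 50, 5]

Final queue: [24, 46, 50, 5]


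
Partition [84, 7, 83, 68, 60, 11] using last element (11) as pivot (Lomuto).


Pivot: 11
  7 <= 11: swap -> [7, 84, 83, 68, 60, 11]
Place pivot at 1: [7, 11, 83, 68, 60, 84]

Partitioned: [7, 11, 83, 68, 60, 84]


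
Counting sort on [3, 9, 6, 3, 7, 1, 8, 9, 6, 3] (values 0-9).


Input: [3, 9, 6, 3, 7, 1, 8, 9, 6, 3]
Counts: [0, 1, 0, 3, 0, 0, 2, 1, 1, 2]

Sorted: [1, 3, 3, 3, 6, 6, 7, 8, 9, 9]


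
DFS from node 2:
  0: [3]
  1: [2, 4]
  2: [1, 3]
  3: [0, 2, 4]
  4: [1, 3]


Visit 2, push [3, 1]
Visit 1, push [4]
Visit 4, push [3]
Visit 3, push [0]
Visit 0, push []

DFS order: [2, 1, 4, 3, 0]


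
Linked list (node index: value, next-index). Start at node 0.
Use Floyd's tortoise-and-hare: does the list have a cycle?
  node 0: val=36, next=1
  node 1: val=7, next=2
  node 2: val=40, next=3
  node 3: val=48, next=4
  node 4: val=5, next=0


Floyd's tortoise (slow, +1) and hare (fast, +2):
  init: slow=0, fast=0
  step 1: slow=1, fast=2
  step 2: slow=2, fast=4
  step 3: slow=3, fast=1
  step 4: slow=4, fast=3
  step 5: slow=0, fast=0
  slow == fast at node 0: cycle detected

Cycle: yes


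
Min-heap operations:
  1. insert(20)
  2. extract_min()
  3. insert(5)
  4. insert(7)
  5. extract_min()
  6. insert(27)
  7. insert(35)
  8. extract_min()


insert(20) -> [20]
extract_min()->20, []
insert(5) -> [5]
insert(7) -> [5, 7]
extract_min()->5, [7]
insert(27) -> [7, 27]
insert(35) -> [7, 27, 35]
extract_min()->7, [27, 35]

Final heap: [27, 35]


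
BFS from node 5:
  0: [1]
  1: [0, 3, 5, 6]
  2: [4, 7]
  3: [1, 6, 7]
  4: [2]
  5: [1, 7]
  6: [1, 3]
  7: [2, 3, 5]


Visit 5, enqueue [1, 7]
Visit 1, enqueue [0, 3, 6]
Visit 7, enqueue [2]
Visit 0, enqueue []
Visit 3, enqueue []
Visit 6, enqueue []
Visit 2, enqueue [4]
Visit 4, enqueue []

BFS order: [5, 1, 7, 0, 3, 6, 2, 4]


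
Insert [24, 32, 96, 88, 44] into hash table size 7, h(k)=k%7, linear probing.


Insert 24: h=3 -> slot 3
Insert 32: h=4 -> slot 4
Insert 96: h=5 -> slot 5
Insert 88: h=4, 2 probes -> slot 6
Insert 44: h=2 -> slot 2

Table: [None, None, 44, 24, 32, 96, 88]


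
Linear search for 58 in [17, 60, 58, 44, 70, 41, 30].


i=0: 17!=58
i=1: 60!=58
i=2: 58==58 found!

Found at 2, 3 comps


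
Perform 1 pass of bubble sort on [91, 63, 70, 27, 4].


Initial: [91, 63, 70, 27, 4]
Pass 1: [63, 70, 27, 4, 91] (4 swaps)

After 1 pass: [63, 70, 27, 4, 91]


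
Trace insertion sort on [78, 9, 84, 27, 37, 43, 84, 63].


Initial: [78, 9, 84, 27, 37, 43, 84, 63]
Insert 9: [9, 78, 84, 27, 37, 43, 84, 63]
Insert 84: [9, 78, 84, 27, 37, 43, 84, 63]
Insert 27: [9, 27, 78, 84, 37, 43, 84, 63]
Insert 37: [9, 27, 37, 78, 84, 43, 84, 63]
Insert 43: [9, 27, 37, 43, 78, 84, 84, 63]
Insert 84: [9, 27, 37, 43, 78, 84, 84, 63]
Insert 63: [9, 27, 37, 43, 63, 78, 84, 84]

Sorted: [9, 27, 37, 43, 63, 78, 84, 84]


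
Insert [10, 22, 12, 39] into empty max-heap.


Insert 10: [10]
Insert 22: [22, 10]
Insert 12: [22, 10, 12]
Insert 39: [39, 22, 12, 10]

Final heap: [39, 22, 12, 10]


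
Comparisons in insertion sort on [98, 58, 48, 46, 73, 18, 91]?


Algorithm: insertion sort
Input: [98, 58, 48, 46, 73, 18, 91]
Sorted: [18, 46, 48, 58, 73, 91, 98]

15


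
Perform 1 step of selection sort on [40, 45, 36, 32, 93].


Initial: [40, 45, 36, 32, 93]
Step 1: min=32 at 3
  Swap: [32, 45, 36, 40, 93]

After 1 step: [32, 45, 36, 40, 93]


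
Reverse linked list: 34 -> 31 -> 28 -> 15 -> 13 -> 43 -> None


Step 1: curr=34, set curr.next=prev(None) | reversed so far: 34
Step 2: curr=31, set curr.next=prev(34) | reversed so far: 31 -> 34
Step 3: curr=28, set curr.next=prev(31) | reversed so far: 28 -> 31 -> 34
Step 4: curr=15, set curr.next=prev(28) | reversed so far: 15 -> 28 -> 31 -> 34
Step 5: curr=13, set curr.next=prev(15) | reversed so far: 13 -> 15 -> 28 -> 31 -> 34
Step 6: curr=43, set curr.next=prev(13) | reversed so far: 43 -> 13 -> 15 -> 28 -> 31 -> 34

43 -> 13 -> 15 -> 28 -> 31 -> 34 -> None


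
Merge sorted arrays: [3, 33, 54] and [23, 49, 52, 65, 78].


Take 3 from A
Take 23 from B
Take 33 from A
Take 49 from B
Take 52 from B
Take 54 from A

Merged: [3, 23, 33, 49, 52, 54, 65, 78]


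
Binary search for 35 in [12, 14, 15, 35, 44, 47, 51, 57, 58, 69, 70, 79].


Step 1: lo=0, hi=11, mid=5, val=47
Step 2: lo=0, hi=4, mid=2, val=15
Step 3: lo=3, hi=4, mid=3, val=35

Found at index 3


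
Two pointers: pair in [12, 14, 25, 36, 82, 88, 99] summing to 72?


lo=0(12)+hi=6(99)=111
lo=0(12)+hi=5(88)=100
lo=0(12)+hi=4(82)=94
lo=0(12)+hi=3(36)=48
lo=1(14)+hi=3(36)=50
lo=2(25)+hi=3(36)=61

No pair found


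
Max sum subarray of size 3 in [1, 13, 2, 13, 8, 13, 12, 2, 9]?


[0:3]: 16
[1:4]: 28
[2:5]: 23
[3:6]: 34
[4:7]: 33
[5:8]: 27
[6:9]: 23

Max: 34 at [3:6]


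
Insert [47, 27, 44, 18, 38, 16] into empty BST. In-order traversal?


Insert 47: root
Insert 27: L from 47
Insert 44: L from 47 -> R from 27
Insert 18: L from 47 -> L from 27
Insert 38: L from 47 -> R from 27 -> L from 44
Insert 16: L from 47 -> L from 27 -> L from 18

In-order: [16, 18, 27, 38, 44, 47]


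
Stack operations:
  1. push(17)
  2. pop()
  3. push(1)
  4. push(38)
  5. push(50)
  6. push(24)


push(17) -> [17]
pop()->17, []
push(1) -> [1]
push(38) -> [1, 38]
push(50) -> [1, 38, 50]
push(24) -> [1, 38, 50, 24]

Final stack: [1, 38, 50, 24]


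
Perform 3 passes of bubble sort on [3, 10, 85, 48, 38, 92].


Initial: [3, 10, 85, 48, 38, 92]
Pass 1: [3, 10, 48, 38, 85, 92] (2 swaps)
Pass 2: [3, 10, 38, 48, 85, 92] (1 swaps)
Pass 3: [3, 10, 38, 48, 85, 92] (0 swaps)

After 3 passes: [3, 10, 38, 48, 85, 92]


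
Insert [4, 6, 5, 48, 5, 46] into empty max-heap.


Insert 4: [4]
Insert 6: [6, 4]
Insert 5: [6, 4, 5]
Insert 48: [48, 6, 5, 4]
Insert 5: [48, 6, 5, 4, 5]
Insert 46: [48, 6, 46, 4, 5, 5]

Final heap: [48, 6, 46, 4, 5, 5]


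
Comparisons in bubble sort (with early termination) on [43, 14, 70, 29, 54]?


Algorithm: bubble sort (with early termination)
Input: [43, 14, 70, 29, 54]
Sorted: [14, 29, 43, 54, 70]

9


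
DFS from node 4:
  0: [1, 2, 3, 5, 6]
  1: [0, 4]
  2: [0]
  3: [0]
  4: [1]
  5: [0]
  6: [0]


Visit 4, push [1]
Visit 1, push [0]
Visit 0, push [6, 5, 3, 2]
Visit 2, push []
Visit 3, push []
Visit 5, push []
Visit 6, push []

DFS order: [4, 1, 0, 2, 3, 5, 6]


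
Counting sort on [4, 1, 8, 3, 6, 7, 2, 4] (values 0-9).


Input: [4, 1, 8, 3, 6, 7, 2, 4]
Counts: [0, 1, 1, 1, 2, 0, 1, 1, 1, 0]

Sorted: [1, 2, 3, 4, 4, 6, 7, 8]


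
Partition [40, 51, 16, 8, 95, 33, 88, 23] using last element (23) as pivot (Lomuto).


Pivot: 23
  16 <= 23: swap -> [16, 51, 40, 8, 95, 33, 88, 23]
  8 <= 23: swap -> [16, 8, 40, 51, 95, 33, 88, 23]
Place pivot at 2: [16, 8, 23, 51, 95, 33, 88, 40]

Partitioned: [16, 8, 23, 51, 95, 33, 88, 40]


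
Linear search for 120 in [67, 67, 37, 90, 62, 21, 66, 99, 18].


i=0: 67!=120
i=1: 67!=120
i=2: 37!=120
i=3: 90!=120
i=4: 62!=120
i=5: 21!=120
i=6: 66!=120
i=7: 99!=120
i=8: 18!=120

Not found, 9 comps


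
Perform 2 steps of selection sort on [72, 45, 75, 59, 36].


Initial: [72, 45, 75, 59, 36]
Step 1: min=36 at 4
  Swap: [36, 45, 75, 59, 72]
Step 2: min=45 at 1
  Swap: [36, 45, 75, 59, 72]

After 2 steps: [36, 45, 75, 59, 72]


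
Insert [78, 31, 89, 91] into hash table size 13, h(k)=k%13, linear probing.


Insert 78: h=0 -> slot 0
Insert 31: h=5 -> slot 5
Insert 89: h=11 -> slot 11
Insert 91: h=0, 1 probes -> slot 1

Table: [78, 91, None, None, None, 31, None, None, None, None, None, 89, None]


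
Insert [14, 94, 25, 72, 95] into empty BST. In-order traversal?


Insert 14: root
Insert 94: R from 14
Insert 25: R from 14 -> L from 94
Insert 72: R from 14 -> L from 94 -> R from 25
Insert 95: R from 14 -> R from 94

In-order: [14, 25, 72, 94, 95]


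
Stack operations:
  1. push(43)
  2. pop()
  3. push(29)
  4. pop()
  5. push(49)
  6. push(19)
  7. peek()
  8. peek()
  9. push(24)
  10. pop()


push(43) -> [43]
pop()->43, []
push(29) -> [29]
pop()->29, []
push(49) -> [49]
push(19) -> [49, 19]
peek()->19
peek()->19
push(24) -> [49, 19, 24]
pop()->24, [49, 19]

Final stack: [49, 19]


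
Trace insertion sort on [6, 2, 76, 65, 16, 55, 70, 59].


Initial: [6, 2, 76, 65, 16, 55, 70, 59]
Insert 2: [2, 6, 76, 65, 16, 55, 70, 59]
Insert 76: [2, 6, 76, 65, 16, 55, 70, 59]
Insert 65: [2, 6, 65, 76, 16, 55, 70, 59]
Insert 16: [2, 6, 16, 65, 76, 55, 70, 59]
Insert 55: [2, 6, 16, 55, 65, 76, 70, 59]
Insert 70: [2, 6, 16, 55, 65, 70, 76, 59]
Insert 59: [2, 6, 16, 55, 59, 65, 70, 76]

Sorted: [2, 6, 16, 55, 59, 65, 70, 76]


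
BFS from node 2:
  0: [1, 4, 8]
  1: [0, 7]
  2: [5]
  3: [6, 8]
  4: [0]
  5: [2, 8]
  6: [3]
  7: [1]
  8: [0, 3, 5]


Visit 2, enqueue [5]
Visit 5, enqueue [8]
Visit 8, enqueue [0, 3]
Visit 0, enqueue [1, 4]
Visit 3, enqueue [6]
Visit 1, enqueue [7]
Visit 4, enqueue []
Visit 6, enqueue []
Visit 7, enqueue []

BFS order: [2, 5, 8, 0, 3, 1, 4, 6, 7]


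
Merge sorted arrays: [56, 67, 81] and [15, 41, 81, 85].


Take 15 from B
Take 41 from B
Take 56 from A
Take 67 from A
Take 81 from A

Merged: [15, 41, 56, 67, 81, 81, 85]


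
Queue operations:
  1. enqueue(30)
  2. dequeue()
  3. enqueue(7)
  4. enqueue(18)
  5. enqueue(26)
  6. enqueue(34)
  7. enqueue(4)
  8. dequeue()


enqueue(30) -> [30]
dequeue()->30, []
enqueue(7) -> [7]
enqueue(18) -> [7, 18]
enqueue(26) -> [7, 18, 26]
enqueue(34) -> [7, 18, 26, 34]
enqueue(4) -> [7, 18, 26, 34, 4]
dequeue()->7, [18, 26, 34, 4]

Final queue: [18, 26, 34, 4]


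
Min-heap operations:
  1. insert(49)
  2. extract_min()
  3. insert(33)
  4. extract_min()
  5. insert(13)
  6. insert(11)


insert(49) -> [49]
extract_min()->49, []
insert(33) -> [33]
extract_min()->33, []
insert(13) -> [13]
insert(11) -> [11, 13]

Final heap: [11, 13]


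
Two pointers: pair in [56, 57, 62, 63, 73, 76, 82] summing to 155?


lo=0(56)+hi=6(82)=138
lo=1(57)+hi=6(82)=139
lo=2(62)+hi=6(82)=144
lo=3(63)+hi=6(82)=145
lo=4(73)+hi=6(82)=155

Yes: 73+82=155


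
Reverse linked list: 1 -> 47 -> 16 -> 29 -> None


Step 1: curr=1, set curr.next=prev(None) | reversed so far: 1
Step 2: curr=47, set curr.next=prev(1) | reversed so far: 47 -> 1
Step 3: curr=16, set curr.next=prev(47) | reversed so far: 16 -> 47 -> 1
Step 4: curr=29, set curr.next=prev(16) | reversed so far: 29 -> 16 -> 47 -> 1

29 -> 16 -> 47 -> 1 -> None


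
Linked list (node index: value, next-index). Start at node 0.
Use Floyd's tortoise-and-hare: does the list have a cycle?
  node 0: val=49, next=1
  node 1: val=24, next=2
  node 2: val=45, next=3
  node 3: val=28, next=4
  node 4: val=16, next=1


Floyd's tortoise (slow, +1) and hare (fast, +2):
  init: slow=0, fast=0
  step 1: slow=1, fast=2
  step 2: slow=2, fast=4
  step 3: slow=3, fast=2
  step 4: slow=4, fast=4
  slow == fast at node 4: cycle detected

Cycle: yes


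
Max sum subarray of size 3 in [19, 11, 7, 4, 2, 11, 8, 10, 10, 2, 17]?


[0:3]: 37
[1:4]: 22
[2:5]: 13
[3:6]: 17
[4:7]: 21
[5:8]: 29
[6:9]: 28
[7:10]: 22
[8:11]: 29

Max: 37 at [0:3]


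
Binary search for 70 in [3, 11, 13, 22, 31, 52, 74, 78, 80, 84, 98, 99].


Step 1: lo=0, hi=11, mid=5, val=52
Step 2: lo=6, hi=11, mid=8, val=80
Step 3: lo=6, hi=7, mid=6, val=74

Not found


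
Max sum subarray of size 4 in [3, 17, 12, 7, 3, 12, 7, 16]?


[0:4]: 39
[1:5]: 39
[2:6]: 34
[3:7]: 29
[4:8]: 38

Max: 39 at [0:4]


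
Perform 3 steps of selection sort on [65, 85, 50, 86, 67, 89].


Initial: [65, 85, 50, 86, 67, 89]
Step 1: min=50 at 2
  Swap: [50, 85, 65, 86, 67, 89]
Step 2: min=65 at 2
  Swap: [50, 65, 85, 86, 67, 89]
Step 3: min=67 at 4
  Swap: [50, 65, 67, 86, 85, 89]

After 3 steps: [50, 65, 67, 86, 85, 89]


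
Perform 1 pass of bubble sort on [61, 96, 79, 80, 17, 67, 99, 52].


Initial: [61, 96, 79, 80, 17, 67, 99, 52]
Pass 1: [61, 79, 80, 17, 67, 96, 52, 99] (5 swaps)

After 1 pass: [61, 79, 80, 17, 67, 96, 52, 99]


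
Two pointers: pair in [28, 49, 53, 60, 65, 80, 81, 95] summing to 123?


lo=0(28)+hi=7(95)=123

Yes: 28+95=123


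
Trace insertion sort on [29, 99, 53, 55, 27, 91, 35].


Initial: [29, 99, 53, 55, 27, 91, 35]
Insert 99: [29, 99, 53, 55, 27, 91, 35]
Insert 53: [29, 53, 99, 55, 27, 91, 35]
Insert 55: [29, 53, 55, 99, 27, 91, 35]
Insert 27: [27, 29, 53, 55, 99, 91, 35]
Insert 91: [27, 29, 53, 55, 91, 99, 35]
Insert 35: [27, 29, 35, 53, 55, 91, 99]

Sorted: [27, 29, 35, 53, 55, 91, 99]


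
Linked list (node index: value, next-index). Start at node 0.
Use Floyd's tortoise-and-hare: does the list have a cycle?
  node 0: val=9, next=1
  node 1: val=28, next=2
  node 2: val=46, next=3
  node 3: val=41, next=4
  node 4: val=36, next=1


Floyd's tortoise (slow, +1) and hare (fast, +2):
  init: slow=0, fast=0
  step 1: slow=1, fast=2
  step 2: slow=2, fast=4
  step 3: slow=3, fast=2
  step 4: slow=4, fast=4
  slow == fast at node 4: cycle detected

Cycle: yes


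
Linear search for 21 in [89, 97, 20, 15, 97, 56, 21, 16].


i=0: 89!=21
i=1: 97!=21
i=2: 20!=21
i=3: 15!=21
i=4: 97!=21
i=5: 56!=21
i=6: 21==21 found!

Found at 6, 7 comps


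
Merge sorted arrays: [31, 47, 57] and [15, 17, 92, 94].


Take 15 from B
Take 17 from B
Take 31 from A
Take 47 from A
Take 57 from A

Merged: [15, 17, 31, 47, 57, 92, 94]


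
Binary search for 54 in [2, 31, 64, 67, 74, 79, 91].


Step 1: lo=0, hi=6, mid=3, val=67
Step 2: lo=0, hi=2, mid=1, val=31
Step 3: lo=2, hi=2, mid=2, val=64

Not found


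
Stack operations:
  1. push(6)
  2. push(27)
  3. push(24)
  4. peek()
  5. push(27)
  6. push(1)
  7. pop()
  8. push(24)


push(6) -> [6]
push(27) -> [6, 27]
push(24) -> [6, 27, 24]
peek()->24
push(27) -> [6, 27, 24, 27]
push(1) -> [6, 27, 24, 27, 1]
pop()->1, [6, 27, 24, 27]
push(24) -> [6, 27, 24, 27, 24]

Final stack: [6, 27, 24, 27, 24]


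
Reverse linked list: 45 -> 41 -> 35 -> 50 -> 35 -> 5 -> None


Step 1: curr=45, set curr.next=prev(None) | reversed so far: 45
Step 2: curr=41, set curr.next=prev(45) | reversed so far: 41 -> 45
Step 3: curr=35, set curr.next=prev(41) | reversed so far: 35 -> 41 -> 45
Step 4: curr=50, set curr.next=prev(35) | reversed so far: 50 -> 35 -> 41 -> 45
Step 5: curr=35, set curr.next=prev(50) | reversed so far: 35 -> 50 -> 35 -> 41 -> 45
Step 6: curr=5, set curr.next=prev(35) | reversed so far: 5 -> 35 -> 50 -> 35 -> 41 -> 45

5 -> 35 -> 50 -> 35 -> 41 -> 45 -> None


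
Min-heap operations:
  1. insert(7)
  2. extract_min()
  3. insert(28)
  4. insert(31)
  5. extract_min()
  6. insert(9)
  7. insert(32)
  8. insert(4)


insert(7) -> [7]
extract_min()->7, []
insert(28) -> [28]
insert(31) -> [28, 31]
extract_min()->28, [31]
insert(9) -> [9, 31]
insert(32) -> [9, 31, 32]
insert(4) -> [4, 9, 32, 31]

Final heap: [4, 9, 32, 31]


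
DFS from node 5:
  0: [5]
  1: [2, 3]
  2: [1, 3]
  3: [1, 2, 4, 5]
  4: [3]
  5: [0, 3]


Visit 5, push [3, 0]
Visit 0, push []
Visit 3, push [4, 2, 1]
Visit 1, push [2]
Visit 2, push []
Visit 4, push []

DFS order: [5, 0, 3, 1, 2, 4]


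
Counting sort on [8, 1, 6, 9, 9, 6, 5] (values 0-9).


Input: [8, 1, 6, 9, 9, 6, 5]
Counts: [0, 1, 0, 0, 0, 1, 2, 0, 1, 2]

Sorted: [1, 5, 6, 6, 8, 9, 9]


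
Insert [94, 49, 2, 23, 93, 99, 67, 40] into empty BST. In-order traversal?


Insert 94: root
Insert 49: L from 94
Insert 2: L from 94 -> L from 49
Insert 23: L from 94 -> L from 49 -> R from 2
Insert 93: L from 94 -> R from 49
Insert 99: R from 94
Insert 67: L from 94 -> R from 49 -> L from 93
Insert 40: L from 94 -> L from 49 -> R from 2 -> R from 23

In-order: [2, 23, 40, 49, 67, 93, 94, 99]


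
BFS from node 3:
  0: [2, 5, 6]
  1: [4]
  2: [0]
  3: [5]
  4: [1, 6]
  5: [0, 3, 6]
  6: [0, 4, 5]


Visit 3, enqueue [5]
Visit 5, enqueue [0, 6]
Visit 0, enqueue [2]
Visit 6, enqueue [4]
Visit 2, enqueue []
Visit 4, enqueue [1]
Visit 1, enqueue []

BFS order: [3, 5, 0, 6, 2, 4, 1]


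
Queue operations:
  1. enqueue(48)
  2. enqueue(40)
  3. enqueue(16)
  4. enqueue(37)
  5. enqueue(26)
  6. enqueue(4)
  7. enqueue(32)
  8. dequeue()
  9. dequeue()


enqueue(48) -> [48]
enqueue(40) -> [48, 40]
enqueue(16) -> [48, 40, 16]
enqueue(37) -> [48, 40, 16, 37]
enqueue(26) -> [48, 40, 16, 37, 26]
enqueue(4) -> [48, 40, 16, 37, 26, 4]
enqueue(32) -> [48, 40, 16, 37, 26, 4, 32]
dequeue()->48, [40, 16, 37, 26, 4, 32]
dequeue()->40, [16, 37, 26, 4, 32]

Final queue: [16, 37, 26, 4, 32]


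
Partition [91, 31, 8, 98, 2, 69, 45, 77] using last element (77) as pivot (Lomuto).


Pivot: 77
  31 <= 77: swap -> [31, 91, 8, 98, 2, 69, 45, 77]
  8 <= 77: swap -> [31, 8, 91, 98, 2, 69, 45, 77]
  2 <= 77: swap -> [31, 8, 2, 98, 91, 69, 45, 77]
  69 <= 77: swap -> [31, 8, 2, 69, 91, 98, 45, 77]
  45 <= 77: swap -> [31, 8, 2, 69, 45, 98, 91, 77]
Place pivot at 5: [31, 8, 2, 69, 45, 77, 91, 98]

Partitioned: [31, 8, 2, 69, 45, 77, 91, 98]


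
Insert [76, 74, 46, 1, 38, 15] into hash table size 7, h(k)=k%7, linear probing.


Insert 76: h=6 -> slot 6
Insert 74: h=4 -> slot 4
Insert 46: h=4, 1 probes -> slot 5
Insert 1: h=1 -> slot 1
Insert 38: h=3 -> slot 3
Insert 15: h=1, 1 probes -> slot 2

Table: [None, 1, 15, 38, 74, 46, 76]


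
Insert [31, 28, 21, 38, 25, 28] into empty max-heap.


Insert 31: [31]
Insert 28: [31, 28]
Insert 21: [31, 28, 21]
Insert 38: [38, 31, 21, 28]
Insert 25: [38, 31, 21, 28, 25]
Insert 28: [38, 31, 28, 28, 25, 21]

Final heap: [38, 31, 28, 28, 25, 21]


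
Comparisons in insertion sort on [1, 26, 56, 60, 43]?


Algorithm: insertion sort
Input: [1, 26, 56, 60, 43]
Sorted: [1, 26, 43, 56, 60]

6


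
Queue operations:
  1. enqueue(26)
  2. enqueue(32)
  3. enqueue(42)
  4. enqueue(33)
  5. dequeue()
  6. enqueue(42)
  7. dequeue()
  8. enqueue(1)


enqueue(26) -> [26]
enqueue(32) -> [26, 32]
enqueue(42) -> [26, 32, 42]
enqueue(33) -> [26, 32, 42, 33]
dequeue()->26, [32, 42, 33]
enqueue(42) -> [32, 42, 33, 42]
dequeue()->32, [42, 33, 42]
enqueue(1) -> [42, 33, 42, 1]

Final queue: [42, 33, 42, 1]


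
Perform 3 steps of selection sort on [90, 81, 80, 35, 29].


Initial: [90, 81, 80, 35, 29]
Step 1: min=29 at 4
  Swap: [29, 81, 80, 35, 90]
Step 2: min=35 at 3
  Swap: [29, 35, 80, 81, 90]
Step 3: min=80 at 2
  Swap: [29, 35, 80, 81, 90]

After 3 steps: [29, 35, 80, 81, 90]


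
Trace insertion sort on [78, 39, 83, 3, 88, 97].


Initial: [78, 39, 83, 3, 88, 97]
Insert 39: [39, 78, 83, 3, 88, 97]
Insert 83: [39, 78, 83, 3, 88, 97]
Insert 3: [3, 39, 78, 83, 88, 97]
Insert 88: [3, 39, 78, 83, 88, 97]
Insert 97: [3, 39, 78, 83, 88, 97]

Sorted: [3, 39, 78, 83, 88, 97]


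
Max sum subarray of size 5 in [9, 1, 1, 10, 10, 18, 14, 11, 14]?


[0:5]: 31
[1:6]: 40
[2:7]: 53
[3:8]: 63
[4:9]: 67

Max: 67 at [4:9]


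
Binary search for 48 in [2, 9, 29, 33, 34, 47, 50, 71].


Step 1: lo=0, hi=7, mid=3, val=33
Step 2: lo=4, hi=7, mid=5, val=47
Step 3: lo=6, hi=7, mid=6, val=50

Not found


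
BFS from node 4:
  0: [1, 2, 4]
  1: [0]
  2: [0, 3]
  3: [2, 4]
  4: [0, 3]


Visit 4, enqueue [0, 3]
Visit 0, enqueue [1, 2]
Visit 3, enqueue []
Visit 1, enqueue []
Visit 2, enqueue []

BFS order: [4, 0, 3, 1, 2]


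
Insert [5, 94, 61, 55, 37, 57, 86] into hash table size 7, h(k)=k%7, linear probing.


Insert 5: h=5 -> slot 5
Insert 94: h=3 -> slot 3
Insert 61: h=5, 1 probes -> slot 6
Insert 55: h=6, 1 probes -> slot 0
Insert 37: h=2 -> slot 2
Insert 57: h=1 -> slot 1
Insert 86: h=2, 2 probes -> slot 4

Table: [55, 57, 37, 94, 86, 5, 61]


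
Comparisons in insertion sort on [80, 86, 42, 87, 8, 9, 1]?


Algorithm: insertion sort
Input: [80, 86, 42, 87, 8, 9, 1]
Sorted: [1, 8, 9, 42, 80, 86, 87]

19


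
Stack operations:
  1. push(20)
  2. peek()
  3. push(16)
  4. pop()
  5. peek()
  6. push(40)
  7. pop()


push(20) -> [20]
peek()->20
push(16) -> [20, 16]
pop()->16, [20]
peek()->20
push(40) -> [20, 40]
pop()->40, [20]

Final stack: [20]


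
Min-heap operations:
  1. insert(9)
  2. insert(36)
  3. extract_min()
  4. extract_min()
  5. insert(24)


insert(9) -> [9]
insert(36) -> [9, 36]
extract_min()->9, [36]
extract_min()->36, []
insert(24) -> [24]

Final heap: [24]


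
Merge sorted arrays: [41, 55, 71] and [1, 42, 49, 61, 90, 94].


Take 1 from B
Take 41 from A
Take 42 from B
Take 49 from B
Take 55 from A
Take 61 from B
Take 71 from A

Merged: [1, 41, 42, 49, 55, 61, 71, 90, 94]


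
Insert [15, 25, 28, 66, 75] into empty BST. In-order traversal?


Insert 15: root
Insert 25: R from 15
Insert 28: R from 15 -> R from 25
Insert 66: R from 15 -> R from 25 -> R from 28
Insert 75: R from 15 -> R from 25 -> R from 28 -> R from 66

In-order: [15, 25, 28, 66, 75]


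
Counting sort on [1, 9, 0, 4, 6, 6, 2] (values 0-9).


Input: [1, 9, 0, 4, 6, 6, 2]
Counts: [1, 1, 1, 0, 1, 0, 2, 0, 0, 1]

Sorted: [0, 1, 2, 4, 6, 6, 9]


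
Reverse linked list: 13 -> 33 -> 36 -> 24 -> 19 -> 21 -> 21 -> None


Step 1: curr=13, set curr.next=prev(None) | reversed so far: 13
Step 2: curr=33, set curr.next=prev(13) | reversed so far: 33 -> 13
Step 3: curr=36, set curr.next=prev(33) | reversed so far: 36 -> 33 -> 13
Step 4: curr=24, set curr.next=prev(36) | reversed so far: 24 -> 36 -> 33 -> 13
Step 5: curr=19, set curr.next=prev(24) | reversed so far: 19 -> 24 -> 36 -> 33 -> 13
Step 6: curr=21, set curr.next=prev(19) | reversed so far: 21 -> 19 -> 24 -> 36 -> 33 -> 13
Step 7: curr=21, set curr.next=prev(21) | reversed so far: 21 -> 21 -> 19 -> 24 -> 36 -> 33 -> 13

21 -> 21 -> 19 -> 24 -> 36 -> 33 -> 13 -> None


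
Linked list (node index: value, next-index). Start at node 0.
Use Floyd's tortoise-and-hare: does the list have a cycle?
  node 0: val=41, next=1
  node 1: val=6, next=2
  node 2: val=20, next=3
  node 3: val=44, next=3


Floyd's tortoise (slow, +1) and hare (fast, +2):
  init: slow=0, fast=0
  step 1: slow=1, fast=2
  step 2: slow=2, fast=3
  step 3: slow=3, fast=3
  slow == fast at node 3: cycle detected

Cycle: yes


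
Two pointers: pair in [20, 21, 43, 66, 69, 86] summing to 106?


lo=0(20)+hi=5(86)=106

Yes: 20+86=106


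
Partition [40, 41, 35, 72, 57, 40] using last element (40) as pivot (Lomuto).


Pivot: 40
  40 <= 40: advance i (no swap)
  35 <= 40: swap -> [40, 35, 41, 72, 57, 40]
Place pivot at 2: [40, 35, 40, 72, 57, 41]

Partitioned: [40, 35, 40, 72, 57, 41]


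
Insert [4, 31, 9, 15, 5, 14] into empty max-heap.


Insert 4: [4]
Insert 31: [31, 4]
Insert 9: [31, 4, 9]
Insert 15: [31, 15, 9, 4]
Insert 5: [31, 15, 9, 4, 5]
Insert 14: [31, 15, 14, 4, 5, 9]

Final heap: [31, 15, 14, 4, 5, 9]


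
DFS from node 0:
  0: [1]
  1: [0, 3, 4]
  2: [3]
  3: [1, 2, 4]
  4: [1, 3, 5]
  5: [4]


Visit 0, push [1]
Visit 1, push [4, 3]
Visit 3, push [4, 2]
Visit 2, push []
Visit 4, push [5]
Visit 5, push []

DFS order: [0, 1, 3, 2, 4, 5]


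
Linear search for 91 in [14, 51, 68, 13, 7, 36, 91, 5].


i=0: 14!=91
i=1: 51!=91
i=2: 68!=91
i=3: 13!=91
i=4: 7!=91
i=5: 36!=91
i=6: 91==91 found!

Found at 6, 7 comps


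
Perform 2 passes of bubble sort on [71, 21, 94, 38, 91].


Initial: [71, 21, 94, 38, 91]
Pass 1: [21, 71, 38, 91, 94] (3 swaps)
Pass 2: [21, 38, 71, 91, 94] (1 swaps)

After 2 passes: [21, 38, 71, 91, 94]


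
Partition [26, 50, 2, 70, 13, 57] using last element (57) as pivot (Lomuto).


Pivot: 57
  26 <= 57: advance i (no swap)
  50 <= 57: advance i (no swap)
  2 <= 57: advance i (no swap)
  13 <= 57: swap -> [26, 50, 2, 13, 70, 57]
Place pivot at 4: [26, 50, 2, 13, 57, 70]

Partitioned: [26, 50, 2, 13, 57, 70]


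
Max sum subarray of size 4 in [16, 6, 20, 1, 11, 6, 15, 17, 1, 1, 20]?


[0:4]: 43
[1:5]: 38
[2:6]: 38
[3:7]: 33
[4:8]: 49
[5:9]: 39
[6:10]: 34
[7:11]: 39

Max: 49 at [4:8]


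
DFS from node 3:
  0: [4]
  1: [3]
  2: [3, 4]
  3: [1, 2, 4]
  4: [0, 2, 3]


Visit 3, push [4, 2, 1]
Visit 1, push []
Visit 2, push [4]
Visit 4, push [0]
Visit 0, push []

DFS order: [3, 1, 2, 4, 0]


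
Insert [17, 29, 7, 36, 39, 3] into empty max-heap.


Insert 17: [17]
Insert 29: [29, 17]
Insert 7: [29, 17, 7]
Insert 36: [36, 29, 7, 17]
Insert 39: [39, 36, 7, 17, 29]
Insert 3: [39, 36, 7, 17, 29, 3]

Final heap: [39, 36, 7, 17, 29, 3]


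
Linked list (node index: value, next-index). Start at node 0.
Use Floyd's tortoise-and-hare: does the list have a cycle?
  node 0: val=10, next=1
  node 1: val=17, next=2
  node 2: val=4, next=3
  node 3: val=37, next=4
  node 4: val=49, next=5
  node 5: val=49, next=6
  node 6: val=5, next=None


Floyd's tortoise (slow, +1) and hare (fast, +2):
  init: slow=0, fast=0
  step 1: slow=1, fast=2
  step 2: slow=2, fast=4
  step 3: slow=3, fast=6
  step 4: fast -> None, no cycle

Cycle: no


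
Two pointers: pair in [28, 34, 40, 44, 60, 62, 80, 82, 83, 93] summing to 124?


lo=0(28)+hi=9(93)=121
lo=1(34)+hi=9(93)=127
lo=1(34)+hi=8(83)=117
lo=2(40)+hi=8(83)=123
lo=3(44)+hi=8(83)=127
lo=3(44)+hi=7(82)=126
lo=3(44)+hi=6(80)=124

Yes: 44+80=124


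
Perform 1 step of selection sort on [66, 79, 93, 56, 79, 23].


Initial: [66, 79, 93, 56, 79, 23]
Step 1: min=23 at 5
  Swap: [23, 79, 93, 56, 79, 66]

After 1 step: [23, 79, 93, 56, 79, 66]


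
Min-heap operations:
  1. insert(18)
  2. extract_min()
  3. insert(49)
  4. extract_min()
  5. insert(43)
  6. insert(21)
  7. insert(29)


insert(18) -> [18]
extract_min()->18, []
insert(49) -> [49]
extract_min()->49, []
insert(43) -> [43]
insert(21) -> [21, 43]
insert(29) -> [21, 43, 29]

Final heap: [21, 43, 29]


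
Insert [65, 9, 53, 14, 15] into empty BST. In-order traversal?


Insert 65: root
Insert 9: L from 65
Insert 53: L from 65 -> R from 9
Insert 14: L from 65 -> R from 9 -> L from 53
Insert 15: L from 65 -> R from 9 -> L from 53 -> R from 14

In-order: [9, 14, 15, 53, 65]


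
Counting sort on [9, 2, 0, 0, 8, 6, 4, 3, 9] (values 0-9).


Input: [9, 2, 0, 0, 8, 6, 4, 3, 9]
Counts: [2, 0, 1, 1, 1, 0, 1, 0, 1, 2]

Sorted: [0, 0, 2, 3, 4, 6, 8, 9, 9]


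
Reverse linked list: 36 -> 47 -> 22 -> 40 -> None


Step 1: curr=36, set curr.next=prev(None) | reversed so far: 36
Step 2: curr=47, set curr.next=prev(36) | reversed so far: 47 -> 36
Step 3: curr=22, set curr.next=prev(47) | reversed so far: 22 -> 47 -> 36
Step 4: curr=40, set curr.next=prev(22) | reversed so far: 40 -> 22 -> 47 -> 36

40 -> 22 -> 47 -> 36 -> None


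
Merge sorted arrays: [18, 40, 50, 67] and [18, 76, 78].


Take 18 from A
Take 18 from B
Take 40 from A
Take 50 from A
Take 67 from A

Merged: [18, 18, 40, 50, 67, 76, 78]


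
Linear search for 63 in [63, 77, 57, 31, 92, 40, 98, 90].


i=0: 63==63 found!

Found at 0, 1 comps


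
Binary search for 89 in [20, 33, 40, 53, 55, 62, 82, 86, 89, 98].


Step 1: lo=0, hi=9, mid=4, val=55
Step 2: lo=5, hi=9, mid=7, val=86
Step 3: lo=8, hi=9, mid=8, val=89

Found at index 8


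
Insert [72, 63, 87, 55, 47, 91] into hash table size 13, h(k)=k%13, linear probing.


Insert 72: h=7 -> slot 7
Insert 63: h=11 -> slot 11
Insert 87: h=9 -> slot 9
Insert 55: h=3 -> slot 3
Insert 47: h=8 -> slot 8
Insert 91: h=0 -> slot 0

Table: [91, None, None, 55, None, None, None, 72, 47, 87, None, 63, None]


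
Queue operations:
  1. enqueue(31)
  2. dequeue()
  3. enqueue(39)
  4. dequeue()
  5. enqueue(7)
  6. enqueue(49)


enqueue(31) -> [31]
dequeue()->31, []
enqueue(39) -> [39]
dequeue()->39, []
enqueue(7) -> [7]
enqueue(49) -> [7, 49]

Final queue: [7, 49]


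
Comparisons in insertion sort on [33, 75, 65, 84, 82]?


Algorithm: insertion sort
Input: [33, 75, 65, 84, 82]
Sorted: [33, 65, 75, 82, 84]

6


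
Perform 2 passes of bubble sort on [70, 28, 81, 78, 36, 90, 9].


Initial: [70, 28, 81, 78, 36, 90, 9]
Pass 1: [28, 70, 78, 36, 81, 9, 90] (4 swaps)
Pass 2: [28, 70, 36, 78, 9, 81, 90] (2 swaps)

After 2 passes: [28, 70, 36, 78, 9, 81, 90]


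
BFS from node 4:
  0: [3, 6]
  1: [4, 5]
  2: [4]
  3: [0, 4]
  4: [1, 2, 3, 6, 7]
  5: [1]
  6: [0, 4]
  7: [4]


Visit 4, enqueue [1, 2, 3, 6, 7]
Visit 1, enqueue [5]
Visit 2, enqueue []
Visit 3, enqueue [0]
Visit 6, enqueue []
Visit 7, enqueue []
Visit 5, enqueue []
Visit 0, enqueue []

BFS order: [4, 1, 2, 3, 6, 7, 5, 0]


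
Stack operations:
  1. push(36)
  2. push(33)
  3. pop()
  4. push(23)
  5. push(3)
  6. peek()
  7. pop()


push(36) -> [36]
push(33) -> [36, 33]
pop()->33, [36]
push(23) -> [36, 23]
push(3) -> [36, 23, 3]
peek()->3
pop()->3, [36, 23]

Final stack: [36, 23]


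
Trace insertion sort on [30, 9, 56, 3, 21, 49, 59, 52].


Initial: [30, 9, 56, 3, 21, 49, 59, 52]
Insert 9: [9, 30, 56, 3, 21, 49, 59, 52]
Insert 56: [9, 30, 56, 3, 21, 49, 59, 52]
Insert 3: [3, 9, 30, 56, 21, 49, 59, 52]
Insert 21: [3, 9, 21, 30, 56, 49, 59, 52]
Insert 49: [3, 9, 21, 30, 49, 56, 59, 52]
Insert 59: [3, 9, 21, 30, 49, 56, 59, 52]
Insert 52: [3, 9, 21, 30, 49, 52, 56, 59]

Sorted: [3, 9, 21, 30, 49, 52, 56, 59]


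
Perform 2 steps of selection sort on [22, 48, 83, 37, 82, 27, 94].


Initial: [22, 48, 83, 37, 82, 27, 94]
Step 1: min=22 at 0
  Swap: [22, 48, 83, 37, 82, 27, 94]
Step 2: min=27 at 5
  Swap: [22, 27, 83, 37, 82, 48, 94]

After 2 steps: [22, 27, 83, 37, 82, 48, 94]


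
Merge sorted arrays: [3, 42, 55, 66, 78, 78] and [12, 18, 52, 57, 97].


Take 3 from A
Take 12 from B
Take 18 from B
Take 42 from A
Take 52 from B
Take 55 from A
Take 57 from B
Take 66 from A
Take 78 from A
Take 78 from A

Merged: [3, 12, 18, 42, 52, 55, 57, 66, 78, 78, 97]


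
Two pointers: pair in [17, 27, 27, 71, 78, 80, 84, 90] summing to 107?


lo=0(17)+hi=7(90)=107

Yes: 17+90=107


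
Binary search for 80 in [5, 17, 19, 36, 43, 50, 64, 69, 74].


Step 1: lo=0, hi=8, mid=4, val=43
Step 2: lo=5, hi=8, mid=6, val=64
Step 3: lo=7, hi=8, mid=7, val=69
Step 4: lo=8, hi=8, mid=8, val=74

Not found


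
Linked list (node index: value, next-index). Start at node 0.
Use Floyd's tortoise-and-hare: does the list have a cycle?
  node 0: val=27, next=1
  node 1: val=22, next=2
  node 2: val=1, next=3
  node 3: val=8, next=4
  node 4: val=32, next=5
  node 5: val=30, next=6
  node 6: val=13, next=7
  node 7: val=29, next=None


Floyd's tortoise (slow, +1) and hare (fast, +2):
  init: slow=0, fast=0
  step 1: slow=1, fast=2
  step 2: slow=2, fast=4
  step 3: slow=3, fast=6
  step 4: fast 6->7->None, no cycle

Cycle: no
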